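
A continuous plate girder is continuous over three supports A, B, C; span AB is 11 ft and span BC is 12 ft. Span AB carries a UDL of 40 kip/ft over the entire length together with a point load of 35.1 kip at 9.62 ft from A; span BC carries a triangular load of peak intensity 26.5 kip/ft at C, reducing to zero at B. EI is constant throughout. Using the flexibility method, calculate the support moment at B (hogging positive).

M_B = 424.5 kip·ft

Release continuity at B by inserting a hinge; the redundant is the internal moment M_B. The primary structure is two simply-supported spans AB and BC.
End slopes at the hinge B, treating each span as simply supported:
  span AB: UDL 40: wL³/(24EI) = 2218/EI
  span AB: point load 35.1 at a = 9.62: Pab(L + a)/(6LEI) = 145.6/EI
  span BC: triangular load, peak 26.5: 7w₀L³/(360EI) = 890.4/EI
  relative rotation θ_0 = (2364 + 890.4)/EI = 3254/EI
A unit hogging moment at B produces rotation L₁/(3EI) + L₂/(3EI) = 7.667/EI.
Slope continuity at B: θ_0 = M_B·7.667/EI, so M_B = 3254/7.667 = 424.5 kip·ft (hogging).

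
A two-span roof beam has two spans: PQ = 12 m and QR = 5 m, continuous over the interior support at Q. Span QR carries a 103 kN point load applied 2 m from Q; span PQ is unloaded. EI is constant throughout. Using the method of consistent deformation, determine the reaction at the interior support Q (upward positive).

R_Q = 70.04 kN

Release continuity at Q by inserting a hinge; the redundant is the internal moment M_Q. The primary structure is two simply-supported spans PQ and QR.
End slopes at the hinge Q, treating each span as simply supported:
  span QR: point load 103 at a = 2: Pab(L + b)/(6LEI) = 164.8/EI
  relative rotation θ_0 = (0 + 164.8)/EI = 164.8/EI
A unit hogging moment at Q produces rotation L₁/(3EI) + L₂/(3EI) = 5.667/EI.
Compatibility: M_Q·(L₁+L₂)/(3EI) = θ_0, giving M_Q = 29.08 kN·m (hogging).
Span PQ, ΣM about P with M_Q applied at Q: R_Q^{PQ}·12 = 0 + 29.08, so R_Q^{PQ} = 2.424 kN and R_P = 0 − 2.424 = -2.424 kN.
Span QR, ΣM about R: R_Q^{QR}·5 = 309 + 29.08, so R_Q^{QR} = 67.62 kN and R_R = 103 − 67.62 = 35.38 kN.
R_Q = 2.424 + 67.62 = 70.04 kN.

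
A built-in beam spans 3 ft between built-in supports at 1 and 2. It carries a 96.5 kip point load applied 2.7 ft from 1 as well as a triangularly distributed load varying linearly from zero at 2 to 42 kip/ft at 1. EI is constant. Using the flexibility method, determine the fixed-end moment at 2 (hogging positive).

M_2 = 36.05 kip·ft

Release both end moments; the primary structure is a simply-supported span 12 with redundants M_1 and M_2.
End rotations of the released simple span under the applied load (×1/EI):
  at 1: point load 96.5 at a = 2.7: Pab(L + b)/(6LEI) = 14.33/EI
  at 2: point load 96.5 at a = 2.7: Pab(L + a)/(6LEI) = 24.75/EI
  at 1: triangular load, peak 42: w₀L³/(45EI) = 25.2/EI
  at 2: triangular load, peak 42: 7w₀L³/(360EI) = 22.05/EI
  θ_10 = 39.53/EI,  θ_20 = 46.8/EI
Flexibility coefficients: a unit moment at one end gives L/(3EI) there and L/(6EI) at the far end, so f₁₁ = f₂₂ = 1/EI and f₁₂ = f₂₁ = 0.5/EI.
Compatibility — zero rotation at each built-in end:
  1 M_1 + 0.5 M_2 = 39.53
  0.5 M_1 + 1 M_2 = 46.8
Solving the pair gives M_1 = 21.51 kip·ft and M_2 = 36.05 kip·ft (hogging).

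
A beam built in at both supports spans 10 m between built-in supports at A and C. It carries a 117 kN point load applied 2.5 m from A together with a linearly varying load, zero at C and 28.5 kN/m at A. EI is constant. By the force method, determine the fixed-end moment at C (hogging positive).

Release both end moments; the primary structure is a simply-supported span AC with redundants M_A and M_C.
End rotations of the released simple span under the applied load (×1/EI):
  at A: point load 117 at a = 2.5: Pab(L + b)/(6LEI) = 639.8/EI
  at C: point load 117 at a = 2.5: Pab(L + a)/(6LEI) = 457/EI
  at A: triangular load, peak 28.5: w₀L³/(45EI) = 633.3/EI
  at C: triangular load, peak 28.5: 7w₀L³/(360EI) = 554.2/EI
  θ_A0 = 1273/EI,  θ_C0 = 1011/EI
Flexibility coefficients: a unit moment at one end gives L/(3EI) there and L/(6EI) at the far end, so f₁₁ = f₂₂ = 3.333/EI and f₁₂ = f₂₁ = 1.667/EI.
Compatibility — zero rotation at each built-in end:
  3.333 M_A + 1.667 M_C = 1273
  1.667 M_A + 3.333 M_C = 1011
Solving the pair gives M_A = 307 kN·m and M_C = 149.8 kN·m (hogging).

M_C = 149.8 kN·m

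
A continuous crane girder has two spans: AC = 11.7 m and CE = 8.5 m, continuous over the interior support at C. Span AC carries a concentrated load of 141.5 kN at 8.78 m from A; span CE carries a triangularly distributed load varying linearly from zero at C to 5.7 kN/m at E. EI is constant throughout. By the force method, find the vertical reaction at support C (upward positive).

R_C = 148.2 kN

Release continuity at C by inserting a hinge; the redundant is the internal moment M_C. The primary structure is two simply-supported spans AC and CE.
Rotations at C on the released spans (each span's end-slope, ×1/EI):
  span AC: point load 141.5 at a = 8.78: Pab(L + a)/(6LEI) = 1058/EI
  span CE: triangular load, peak 5.7: 7w₀L³/(360EI) = 68.07/EI
  relative rotation θ_0 = (1058 + 68.07)/EI = 1126/EI
A unit hogging moment at C produces rotation L₁/(3EI) + L₂/(3EI) = 6.733/EI.
Compatibility: M_C·(L₁+L₂)/(3EI) = θ_0, giving M_C = 167.3 kN·m (hogging).
Span AC, ΣM about A with M_C applied at C: R_C^{AC}·11.7 = 1242 + 167.3, so R_C^{AC} = 120.5 kN and R_A = 141.5 − 120.5 = 21.02 kN.
Span CE, ΣM about E: R_C^{CE}·8.5 = 68.64 + 167.3, so R_C^{CE} = 27.76 kN and R_E = 24.23 − 27.76 = -3.531 kN.
R_C = 120.5 + 27.76 = 148.2 kN.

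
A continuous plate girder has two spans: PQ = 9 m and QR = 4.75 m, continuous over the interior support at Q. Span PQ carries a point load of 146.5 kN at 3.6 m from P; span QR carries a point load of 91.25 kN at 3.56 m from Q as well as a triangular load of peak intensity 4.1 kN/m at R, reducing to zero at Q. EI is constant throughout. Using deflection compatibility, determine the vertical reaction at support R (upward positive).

Insert a hinge at Q; M_Q is the redundant, and each span becomes simply supported.
Discontinuity in slope at Q on the released structure — sum the simple-span end rotations:
  span PQ: point load 146.5 at a = 3.6: Pab(L + a)/(6LEI) = 664.5/EI
  span QR: point load 91.25 at a = 3.56: Pab(L + b)/(6LEI) = 80.57/EI
  span QR: triangular load, peak 4.1: 7w₀L³/(360EI) = 8.544/EI
  relative rotation θ_0 = (664.5 + 89.11)/EI = 753.6/EI
A unit hogging moment at Q produces rotation L₁/(3EI) + L₂/(3EI) = 4.583/EI.
Compatibility: M_Q·(L₁+L₂)/(3EI) = θ_0, giving M_Q = 164.4 kN·m (hogging).
Span QR, ΣM about R: R_Q^{QR}·4.75 = 124 + 164.4, so R_Q^{QR} = 60.72 kN and R_R = 101 − 60.72 = 40.26 kN.

R_R = 40.26 kN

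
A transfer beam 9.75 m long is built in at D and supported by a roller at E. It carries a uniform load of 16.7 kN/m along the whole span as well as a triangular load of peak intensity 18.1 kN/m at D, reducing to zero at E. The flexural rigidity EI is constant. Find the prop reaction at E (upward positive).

Remove the prop at E; the released (primary) structure is a cantilever built in at D.
Primary-structure tip deflection at E by superposition:
  UDL 16.7: wL⁴/(8EI) = 18864/EI
  triangular load, peak 18.1 at the fixed end: w₀L⁴/(30EI) = 5452/EI
  δ_0 = 24317/EI
Tip deflection under a unit load at E: L³/(3EI) = 309/EI.
Compatibility at E: δ_0 − R_E·δ_{EE} = 0, so R_E = 24317/309 = 78.71 kN.

R_E = 78.71 kN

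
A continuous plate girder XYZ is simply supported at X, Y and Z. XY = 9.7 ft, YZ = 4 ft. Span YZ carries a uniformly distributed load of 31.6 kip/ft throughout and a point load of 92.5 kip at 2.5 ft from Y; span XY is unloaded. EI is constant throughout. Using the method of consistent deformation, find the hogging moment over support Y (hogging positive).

Insert a hinge at Y; M_Y is the redundant, and each span becomes simply supported.
Discontinuity in slope at Y on the released structure — sum the simple-span end rotations:
  span YZ: UDL 31.6: wL³/(24EI) = 84.27/EI
  span YZ: point load 92.5 at a = 2.5: Pab(L + b)/(6LEI) = 79.49/EI
  relative rotation θ_0 = (0 + 163.8)/EI = 163.8/EI
A unit hogging moment at Y produces rotation L₁/(3EI) + L₂/(3EI) = 4.567/EI.
Slope continuity at Y: θ_0 = M_Y·4.567/EI, so M_Y = 163.8/4.567 = 35.86 kip·ft (hogging).

M_Y = 35.86 kip·ft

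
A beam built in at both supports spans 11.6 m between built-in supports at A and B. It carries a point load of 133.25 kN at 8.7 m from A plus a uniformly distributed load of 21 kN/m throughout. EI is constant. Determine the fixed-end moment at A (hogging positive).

Release both end moments; the primary structure is a simply-supported span AB with redundants M_A and M_B.
End rotations of the released simple span under the applied load (×1/EI):
  at A: point load 133.25 at a = 8.7: Pab(L + b)/(6LEI) = 700.4/EI
  at B: point load 133.25 at a = 8.7: Pab(L + a)/(6LEI) = 980.6/EI
  at A: UDL 21: wL³/(24EI) = 1366/EI
  at B: UDL 21: wL³/(24EI) = 1366/EI
  θ_A0 = 2066/EI,  θ_B0 = 2346/EI
Flexibility coefficients: a unit moment at one end gives L/(3EI) there and L/(6EI) at the far end, so f₁₁ = f₂₂ = 3.867/EI and f₁₂ = f₂₁ = 1.933/EI.
Compatibility — zero rotation at each built-in end:
  3.867 M_A + 1.933 M_B = 2066
  1.933 M_A + 3.867 M_B = 2346
Solving the pair gives M_A = 307.9 kN·m and M_B = 452.8 kN·m (hogging).

M_A = 307.9 kN·m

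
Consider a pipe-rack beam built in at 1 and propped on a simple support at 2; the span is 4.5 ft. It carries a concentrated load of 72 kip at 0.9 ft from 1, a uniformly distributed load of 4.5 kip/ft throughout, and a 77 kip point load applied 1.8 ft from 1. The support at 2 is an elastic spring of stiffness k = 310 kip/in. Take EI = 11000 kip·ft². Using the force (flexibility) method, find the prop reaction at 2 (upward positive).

Remove the prop at 2; the released (primary) structure is a cantilever built in at 1.
Deflection at 2 on the released cantilever, summing each load's contribution:
  point load 72 at a = 0.9: Pa²(3L − a)/(6EI) = 122.5/EI
  UDL 4.5: wL⁴/(8EI) = 230.7/EI
  point load 77 at a = 1.8: Pa²(3L − a)/(6EI) = 486.5/EI
  δ_0 = 839.6/EI
Flexibility coefficient — unit upward force at 2: δ_{22} = L³/(3EI) = 30.38/EI.
With EI = 11000 kip·ft²: δ_0 = 0.076329 ft and δ_{22} = 0.002761 ft/kip.
Compatibility — the spring shortens by R_2/k under the reaction it provides: δ_0 − R_2·δ_{22} = R_2/k. With 1/k = 1/(310×12) ft/kip = 0.000269 ft/kip, R_2 = δ_0 / (δ_{22} + 1/k) = 0.076329 / (0.002761 + 0.000269) = 25.19 kip.

R_2 = 25.19 kip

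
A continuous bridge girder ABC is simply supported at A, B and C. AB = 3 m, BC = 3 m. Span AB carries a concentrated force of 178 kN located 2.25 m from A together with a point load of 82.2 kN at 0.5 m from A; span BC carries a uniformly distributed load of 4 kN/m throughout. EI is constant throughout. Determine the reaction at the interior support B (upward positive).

Take M_B as the redundant. Released structure: two simple spans AB and BC with a hinge at B.
Discontinuity in slope at B on the released structure — sum the simple-span end rotations:
  span AB: point load 178 at a = 2.25: Pab(L + a)/(6LEI) = 87.61/EI
  span AB: point load 82.2 at a = 0.5: Pab(L + a)/(6LEI) = 19.98/EI
  span BC: UDL 4: wL³/(24EI) = 4.5/EI
  relative rotation θ_0 = (107.6 + 4.5)/EI = 112.1/EI
A unit hogging moment at B produces rotation L₁/(3EI) + L₂/(3EI) = 2/EI.
Slope continuity at B: θ_0 = M_B·2/EI, so M_B = 112.1/2 = 56.04 kN·m (hogging).
Span AB, ΣM about A with M_B applied at B: R_B^{AB}·3 = 441.6 + 56.04, so R_B^{AB} = 165.9 kN and R_A = 260.2 − 165.9 = 94.32 kN.
Span BC, ΣM about C: R_B^{BC}·3 = 18 + 56.04, so R_B^{BC} = 24.68 kN and R_C = 12 − 24.68 = -12.68 kN.
R_B = 165.9 + 24.68 = 190.6 kN.

R_B = 190.6 kN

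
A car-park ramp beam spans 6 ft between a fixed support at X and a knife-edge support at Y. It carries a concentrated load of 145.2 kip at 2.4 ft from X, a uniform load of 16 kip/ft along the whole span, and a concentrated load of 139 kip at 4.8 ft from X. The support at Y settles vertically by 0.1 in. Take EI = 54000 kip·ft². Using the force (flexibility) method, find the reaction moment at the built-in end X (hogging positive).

Choose R_Y as the redundant. The primary structure is the cantilever fixed at X.
Deflection at Y on the released cantilever, summing each load's contribution:
  point load 145.2 at a = 2.4: Pa²(3L − a)/(6EI) = 2175/EI
  UDL 16: wL⁴/(8EI) = 2592/EI
  point load 139 at a = 4.8: Pa²(3L − a)/(6EI) = 7046/EI
  δ_0 = 11812/EI
Flexibility coefficient — unit upward force at Y: δ_{YY} = L³/(3EI) = 72/EI.
With EI = 54000 kip·ft²: δ_0 = 0.21874 ft and δ_{YY} = 0.001333 ft/kip.
Compatibility — the beam at Y must follow the support down by 0.008333 ft: δ_0 − R_Y·δ_{YY} = 0.008333, so R_Y = (0.21874 − 0.008333)/0.001333 = 157.8 kip.
Moment equilibrium about X: M_X = Σ(load moments about X) − R_Y·L = 1304 − 157.8×6 = 356.8 kip·ft.

M_X = 356.8 kip·ft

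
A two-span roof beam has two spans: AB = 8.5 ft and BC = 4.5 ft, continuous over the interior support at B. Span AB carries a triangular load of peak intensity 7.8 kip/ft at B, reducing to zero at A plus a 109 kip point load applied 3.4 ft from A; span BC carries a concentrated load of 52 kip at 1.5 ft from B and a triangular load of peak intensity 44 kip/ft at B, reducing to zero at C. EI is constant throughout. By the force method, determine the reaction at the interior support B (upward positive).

Take M_B as the redundant. Released structure: two simple spans AB and BC with a hinge at B.
Discontinuity in slope at B on the released structure — sum the simple-span end rotations:
  span AB: triangular load, peak 7.8: w₀L³/(45EI) = 106.4/EI
  span AB: point load 109 at a = 3.4: Pab(L + a)/(6LEI) = 441/EI
  span BC: point load 52 at a = 1.5: Pab(L + b)/(6LEI) = 65/EI
  span BC: triangular load, peak 44: w₀L³/(45EI) = 89.1/EI
  relative rotation θ_0 = (547.5 + 154.1)/EI = 701.6/EI
A unit hogging moment at B produces rotation L₁/(3EI) + L₂/(3EI) = 4.333/EI.
Slope continuity at B: θ_0 = M_B·4.333/EI, so M_B = 701.6/4.333 = 161.9 kip·ft (hogging).
Span AB, ΣM about A with M_B applied at B: R_B^{AB}·8.5 = 558.5 + 161.9, so R_B^{AB} = 84.75 kip and R_A = 142.2 − 84.75 = 57.4 kip.
Span BC, ΣM about C: R_B^{BC}·4.5 = 453 + 161.9, so R_B^{BC} = 136.6 kip and R_C = 151 − 136.6 = 14.36 kip.
R_B = 84.75 + 136.6 = 221.4 kip.

R_B = 221.4 kip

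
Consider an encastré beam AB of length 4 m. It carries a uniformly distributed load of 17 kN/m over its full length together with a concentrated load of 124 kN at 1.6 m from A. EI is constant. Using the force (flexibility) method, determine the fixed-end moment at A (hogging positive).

Take the two fixed-end moments M_A, M_B as redundants; the released structure is the simple span AB.
End rotations of the released simple span under the applied load (×1/EI):
  at A: UDL 17: wL³/(24EI) = 45.33/EI
  at B: UDL 17: wL³/(24EI) = 45.33/EI
  at A: point load 124 at a = 1.6: Pab(L + b)/(6LEI) = 127/EI
  at B: point load 124 at a = 1.6: Pab(L + a)/(6LEI) = 111.1/EI
  θ_A0 = 172.3/EI,  θ_B0 = 156.4/EI
Flexibility coefficients: a unit moment at one end gives L/(3EI) there and L/(6EI) at the far end, so f₁₁ = f₂₂ = 1.333/EI and f₁₂ = f₂₁ = 0.6667/EI.
Compatibility — zero rotation at each built-in end:
  1.333 M_A + 0.6667 M_B = 172.3
  0.6667 M_A + 1.333 M_B = 156.4
Solving the pair gives M_A = 94.09 kN·m and M_B = 70.28 kN·m (hogging).

M_A = 94.09 kN·m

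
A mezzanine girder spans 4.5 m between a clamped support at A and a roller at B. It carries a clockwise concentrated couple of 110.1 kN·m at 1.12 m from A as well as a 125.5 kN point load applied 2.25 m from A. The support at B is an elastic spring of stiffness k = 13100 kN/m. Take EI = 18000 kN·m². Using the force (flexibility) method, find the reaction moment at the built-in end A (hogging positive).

Take the reaction at B as the redundant and release it; the primary structure is a cantilever fixed at A.
Downward deflection at the released point B due to the loads:
  clockwise couple 110.1 at a = 1.12: M₀a(2L − a)/(2EI) = 485.8/EI
  point load 125.5 at a = 2.25: Pa²(3L − a)/(6EI) = 1191/EI
  δ_0 = 1677/EI
Tip deflection under a unit load at B: L³/(3EI) = 30.38/EI.
With EI = 18000 kN·m²: δ_0 = 0.093173 m and δ_{BB} = 0.001687 m/kN.
Compatibility — the spring shortens by R_B/k under the reaction it provides: δ_0 − R_B·δ_{BB} = R_B/k. With 1/k = 0.000076 m/kN, R_B = δ_0 / (δ_{BB} + 1/k) = 0.093173 / (0.001687 + 0.000076) = 52.82 kN.
Moment equilibrium about A: M_A = Σ(load moments about A) − R_B·L = 392.5 − 52.82×4.5 = 154.8 kN·m.

M_A = 154.8 kN·m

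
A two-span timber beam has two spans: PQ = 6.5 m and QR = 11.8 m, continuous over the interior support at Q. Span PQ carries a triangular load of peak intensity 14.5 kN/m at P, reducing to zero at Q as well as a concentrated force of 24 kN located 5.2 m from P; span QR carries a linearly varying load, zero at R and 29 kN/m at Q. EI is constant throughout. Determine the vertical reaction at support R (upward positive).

R_R = 40.57 kN

Take M_Q as the redundant. Released structure: two simple spans PQ and QR with a hinge at Q.
Rotations at Q on the released spans (each span's end-slope, ×1/EI):
  span PQ: triangular load, peak 14.5: 7w₀L³/(360EI) = 77.43/EI
  span PQ: point load 24 at a = 5.2: Pab(L + a)/(6LEI) = 48.67/EI
  span QR: triangular load, peak 29: w₀L³/(45EI) = 1059/EI
  relative rotation θ_0 = (126.1 + 1059)/EI = 1185/EI
A unit hogging moment at Q produces rotation L₁/(3EI) + L₂/(3EI) = 6.1/EI.
Slope continuity at Q: θ_0 = M_Q·6.1/EI, so M_Q = 1185/6.1 = 194.3 kN·m (hogging).
Span QR, ΣM about R: R_Q^{QR}·11.8 = 1346 + 194.3, so R_Q^{QR} = 130.5 kN and R_R = 171.1 − 130.5 = 40.57 kN.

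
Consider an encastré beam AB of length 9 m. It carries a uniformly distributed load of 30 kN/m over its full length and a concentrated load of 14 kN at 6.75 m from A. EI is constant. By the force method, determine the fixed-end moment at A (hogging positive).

Take the two fixed-end moments M_A, M_B as redundants; the released structure is the simple span AB.
End rotations of the released simple span under the applied load (×1/EI):
  at A: UDL 30: wL³/(24EI) = 911.2/EI
  at B: UDL 30: wL³/(24EI) = 911.2/EI
  at A: point load 14 at a = 6.75: Pab(L + b)/(6LEI) = 44.3/EI
  at B: point load 14 at a = 6.75: Pab(L + a)/(6LEI) = 62.02/EI
  θ_A0 = 955.5/EI,  θ_B0 = 973.3/EI
Flexibility coefficients: a unit moment at one end gives L/(3EI) there and L/(6EI) at the far end, so f₁₁ = f₂₂ = 3/EI and f₁₂ = f₂₁ = 1.5/EI.
Compatibility — zero rotation at each built-in end:
  3 M_A + 1.5 M_B = 955.5
  1.5 M_A + 3 M_B = 973.3
Solving the pair gives M_A = 208.4 kN·m and M_B = 220.2 kN·m (hogging).

M_A = 208.4 kN·m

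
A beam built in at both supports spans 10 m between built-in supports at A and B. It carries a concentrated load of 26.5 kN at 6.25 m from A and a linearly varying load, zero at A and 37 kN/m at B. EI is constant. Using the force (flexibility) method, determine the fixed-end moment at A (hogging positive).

Take the two fixed-end moments M_A, M_B as redundants; the released structure is the simple span AB.
On the primary (simply-supported) span, the end slopes from the loading are:
  at A: point load 26.5 at a = 6.25: Pab(L + b)/(6LEI) = 142.3/EI
  at B: point load 26.5 at a = 6.25: Pab(L + a)/(6LEI) = 168.2/EI
  at A: triangular load, peak 37: 7w₀L³/(360EI) = 719.4/EI
  at B: triangular load, peak 37: w₀L³/(45EI) = 822.2/EI
  θ_A0 = 861.8/EI,  θ_B0 = 990.4/EI
Flexibility coefficients: a unit moment at one end gives L/(3EI) there and L/(6EI) at the far end, so f₁₁ = f₂₂ = 3.333/EI and f₁₂ = f₂₁ = 1.667/EI.
Compatibility — zero rotation at each built-in end:
  3.333 M_A + 1.667 M_B = 861.8
  1.667 M_A + 3.333 M_B = 990.4
Solving the pair gives M_A = 146.6 kN·m and M_B = 223.8 kN·m (hogging).

M_A = 146.6 kN·m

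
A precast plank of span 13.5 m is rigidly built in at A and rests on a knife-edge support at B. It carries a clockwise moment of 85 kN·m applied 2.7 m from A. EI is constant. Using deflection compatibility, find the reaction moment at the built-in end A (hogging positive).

Choose R_B as the redundant. The primary structure is the cantilever fixed at A.
Downward deflection at the released point B due to the loads:
  clockwise couple 85 at a = 2.7: M₀a(2L − a)/(2EI) = 2788/EI
Flexibility coefficient — unit upward force at B: δ_{BB} = L³/(3EI) = 820.1/EI.
Compatibility at B: δ_0 − R_B·δ_{BB} = 0, so R_B = 2788/820.1 = 3.4 kN.
Moment equilibrium about A: M_A = Σ(load moments about A) − R_B·L = 85 − 3.4×13.5 = 39.1 kN·m.

M_A = 39.1 kN·m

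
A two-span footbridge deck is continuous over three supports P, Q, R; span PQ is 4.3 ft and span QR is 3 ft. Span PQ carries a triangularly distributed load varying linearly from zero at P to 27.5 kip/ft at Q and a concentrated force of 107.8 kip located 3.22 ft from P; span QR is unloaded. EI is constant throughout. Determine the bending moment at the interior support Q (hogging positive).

M_Q = 64.87 kip·ft

Insert a hinge at Q; M_Q is the redundant, and each span becomes simply supported.
Discontinuity in slope at Q on the released structure — sum the simple-span end rotations:
  span PQ: triangular load, peak 27.5: w₀L³/(45EI) = 48.59/EI
  span PQ: point load 107.8 at a = 3.22: Pab(L + a)/(6LEI) = 109.3/EI
  relative rotation θ_0 = (157.9 + 0)/EI = 157.9/EI
A unit hogging moment at Q produces rotation L₁/(3EI) + L₂/(3EI) = 2.433/EI.
Slope continuity at Q: θ_0 = M_Q·2.433/EI, so M_Q = 157.9/2.433 = 64.87 kip·ft (hogging).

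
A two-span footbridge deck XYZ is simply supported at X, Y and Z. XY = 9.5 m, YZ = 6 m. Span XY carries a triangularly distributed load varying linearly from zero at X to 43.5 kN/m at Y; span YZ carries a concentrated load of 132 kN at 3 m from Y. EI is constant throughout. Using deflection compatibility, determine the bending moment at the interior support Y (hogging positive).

M_Y = 217.9 kN·m

Insert a hinge at Y; M_Y is the redundant, and each span becomes simply supported.
Rotations at Y on the released spans (each span's end-slope, ×1/EI):
  span XY: triangular load, peak 43.5: w₀L³/(45EI) = 828.8/EI
  span YZ: point load 132 at a = 3: Pab(L + b)/(6LEI) = 297/EI
  relative rotation θ_0 = (828.8 + 297)/EI = 1126/EI
A unit hogging moment at Y produces rotation L₁/(3EI) + L₂/(3EI) = 5.167/EI.
Compatibility: M_Y·(L₁+L₂)/(3EI) = θ_0, giving M_Y = 217.9 kN·m (hogging).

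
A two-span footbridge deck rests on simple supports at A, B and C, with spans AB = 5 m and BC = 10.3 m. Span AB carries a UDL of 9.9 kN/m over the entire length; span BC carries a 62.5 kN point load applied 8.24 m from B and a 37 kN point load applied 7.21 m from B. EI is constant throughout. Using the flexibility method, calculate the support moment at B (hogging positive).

Insert a hinge at B; M_B is the redundant, and each span becomes simply supported.
Discontinuity in slope at B on the released structure — sum the simple-span end rotations:
  span AB: UDL 9.9: wL³/(24EI) = 51.56/EI
  span BC: point load 62.5 at a = 8.24: Pab(L + b)/(6LEI) = 212.2/EI
  span BC: point load 37 at a = 7.21: Pab(L + b)/(6LEI) = 178.6/EI
  relative rotation θ_0 = (51.56 + 390.8)/EI = 442.3/EI
A unit hogging moment at B produces rotation L₁/(3EI) + L₂/(3EI) = 5.1/EI.
Slope continuity at B: θ_0 = M_B·5.1/EI, so M_B = 442.3/5.1 = 86.73 kN·m (hogging).

M_B = 86.73 kN·m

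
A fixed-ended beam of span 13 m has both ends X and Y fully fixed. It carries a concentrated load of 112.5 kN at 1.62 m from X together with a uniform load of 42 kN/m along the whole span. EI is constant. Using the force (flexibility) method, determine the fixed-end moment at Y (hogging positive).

M_Y = 611.4 kN·m

Release both end moments; the primary structure is a simply-supported span XY with redundants M_X and M_Y.
On the primary (simply-supported) span, the end slopes from the loading are:
  at X: point load 112.5 at a = 1.62: Pab(L + b)/(6LEI) = 648.3/EI
  at Y: point load 112.5 at a = 1.62: Pab(L + a)/(6LEI) = 388.7/EI
  at X: UDL 42: wL³/(24EI) = 3845/EI
  at Y: UDL 42: wL³/(24EI) = 3845/EI
  θ_X0 = 4493/EI,  θ_Y0 = 4233/EI
Flexibility coefficients: a unit moment at one end gives L/(3EI) there and L/(6EI) at the far end, so f₁₁ = f₂₂ = 4.333/EI and f₁₂ = f₂₁ = 2.167/EI.
Compatibility — zero rotation at each built-in end:
  4.333 M_X + 2.167 M_Y = 4493
  2.167 M_X + 4.333 M_Y = 4233
Solving the pair gives M_X = 731.2 kN·m and M_Y = 611.4 kN·m (hogging).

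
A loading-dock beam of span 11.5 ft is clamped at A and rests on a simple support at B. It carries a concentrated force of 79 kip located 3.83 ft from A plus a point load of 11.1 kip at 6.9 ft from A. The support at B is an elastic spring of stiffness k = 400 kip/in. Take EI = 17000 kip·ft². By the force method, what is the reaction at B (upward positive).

R_B = 16.37 kip

Release the roller at B. Primary structure: cantilever fixed at A.
Downward deflection at the released point B due to the loads:
  point load 79 at a = 3.83: Pa²(3L − a)/(6EI) = 5924/EI
  point load 11.1 at a = 6.9: Pa²(3L − a)/(6EI) = 2431/EI
  δ_0 = 8355/EI
Tip deflection under a unit load at B: L³/(3EI) = 507/EI.
With EI = 17000 kip·ft²: δ_0 = 0.49145 ft and δ_{BB} = 0.029821 ft/kip.
Compatibility — the spring shortens by R_B/k under the reaction it provides: δ_0 − R_B·δ_{BB} = R_B/k. With 1/k = 1/(400×12) ft/kip = 0.000208 ft/kip, R_B = δ_0 / (δ_{BB} + 1/k) = 0.49145 / (0.029821 + 0.000208) = 16.37 kip.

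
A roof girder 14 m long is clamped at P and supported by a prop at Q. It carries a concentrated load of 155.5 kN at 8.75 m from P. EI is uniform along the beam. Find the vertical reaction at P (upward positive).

Release the roller at Q. Primary structure: cantilever fixed at P.
Primary-structure tip deflection at Q by superposition:
  point load 155.5 at a = 8.75: Pa²(3L − a)/(6EI) = 65976/EI
Tip deflection under a unit load at Q: L³/(3EI) = 914.7/EI.
Compatibility at Q: δ_0 − R_Q·δ_{QQ} = 0, so R_Q = 65976/914.7 = 72.13 kN.
Vertical equilibrium: R_P = ΣP − R_Q = 155.5 − 72.13 = 83.37 kN.

R_P = 83.37 kN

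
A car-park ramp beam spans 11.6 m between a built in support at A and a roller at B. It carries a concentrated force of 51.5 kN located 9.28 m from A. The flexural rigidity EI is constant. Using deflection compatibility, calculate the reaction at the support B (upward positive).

R_B = 36.26 kN

Choose R_B as the redundant. The primary structure is the cantilever fixed at A.
Downward deflection at the released point B due to the loads:
  point load 51.5 at a = 9.28: Pa²(3L − a)/(6EI) = 18864/EI
Tip deflection under a unit load at B: L³/(3EI) = 520.3/EI.
The prop prevents deflection at B: R_B = δ_0/δ_{BB} = 18864/520.3 = 36.26 kN.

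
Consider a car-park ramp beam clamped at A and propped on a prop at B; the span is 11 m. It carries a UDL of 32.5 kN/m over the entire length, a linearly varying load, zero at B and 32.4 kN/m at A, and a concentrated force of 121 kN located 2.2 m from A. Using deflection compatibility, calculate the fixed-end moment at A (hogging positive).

Take the reaction at B as the redundant and release it; the primary structure is a cantilever fixed at A.
Deflection at B on the released cantilever, summing each load's contribution:
  UDL 32.5: wL⁴/(8EI) = 59479/EI
  triangular load, peak 32.4 at the fixed end: w₀L⁴/(30EI) = 15812/EI
  point load 121 at a = 2.2: Pa²(3L − a)/(6EI) = 3006/EI
  δ_0 = 78298/EI
Tip deflection under a unit load at B: L³/(3EI) = 443.7/EI.
Compatibility at B: δ_0 − R_B·δ_{BB} = 0, so R_B = 78298/443.7 = 176.5 kN.
Moment equilibrium about A: M_A = Σ(load moments about A) − R_B·L = 2886 − 176.5×11 = 944.6 kN·m.

M_A = 944.6 kN·m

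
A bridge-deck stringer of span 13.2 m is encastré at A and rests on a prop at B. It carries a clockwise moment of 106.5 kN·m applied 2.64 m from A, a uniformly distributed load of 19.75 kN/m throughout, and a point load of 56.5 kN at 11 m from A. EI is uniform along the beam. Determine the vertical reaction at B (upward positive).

R_B = 144.6 kN

Take the reaction at B as the redundant and release it; the primary structure is a cantilever fixed at A.
Deflection at B on the released cantilever, summing each load's contribution:
  clockwise couple 106.5 at a = 2.64: M₀a(2L − a)/(2EI) = 3340/EI
  UDL 19.75: wL⁴/(8EI) = 74950/EI
  point load 56.5 at a = 11: Pa²(3L − a)/(6EI) = 32587/EI
  δ_0 = 110878/EI
Flexibility coefficient — unit upward force at B: δ_{BB} = L³/(3EI) = 766.7/EI.
Compatibility at B: δ_0 − R_B·δ_{BB} = 0, so R_B = 110878/766.7 = 144.6 kN.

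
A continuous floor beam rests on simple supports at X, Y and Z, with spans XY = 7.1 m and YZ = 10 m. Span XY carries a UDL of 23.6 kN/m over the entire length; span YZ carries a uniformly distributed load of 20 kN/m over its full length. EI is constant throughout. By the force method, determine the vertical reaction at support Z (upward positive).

Take M_Y as the redundant. Released structure: two simple spans XY and YZ with a hinge at Y.
Discontinuity in slope at Y on the released structure — sum the simple-span end rotations:
  span XY: UDL 23.6: wL³/(24EI) = 351.9/EI
  span YZ: UDL 20: wL³/(24EI) = 833.3/EI
  relative rotation θ_0 = (351.9 + 833.3)/EI = 1185/EI
A unit hogging moment at Y produces rotation L₁/(3EI) + L₂/(3EI) = 5.7/EI.
Slope continuity at Y: θ_0 = M_Y·5.7/EI, so M_Y = 1185/5.7 = 207.9 kN·m (hogging).
Span YZ, ΣM about Z: R_Y^{YZ}·10 = 1000 + 207.9, so R_Y^{YZ} = 120.8 kN and R_Z = 200 − 120.8 = 79.21 kN.

R_Z = 79.21 kN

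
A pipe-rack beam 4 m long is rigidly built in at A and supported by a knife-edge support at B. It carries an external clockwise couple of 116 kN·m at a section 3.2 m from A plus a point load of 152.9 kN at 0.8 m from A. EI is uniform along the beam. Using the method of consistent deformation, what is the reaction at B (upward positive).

R_B = 50.32 kN

Remove the prop at B; the released (primary) structure is a cantilever built in at A.
Downward deflection at the released point B due to the loads:
  clockwise couple 116 at a = 3.2: M₀a(2L − a)/(2EI) = 890.9/EI
  point load 152.9 at a = 0.8: Pa²(3L − a)/(6EI) = 182.7/EI
  δ_0 = 1074/EI
Flexibility coefficient — unit upward force at B: δ_{BB} = L³/(3EI) = 21.33/EI.
The prop prevents deflection at B: R_B = δ_0/δ_{BB} = 1074/21.33 = 50.32 kN.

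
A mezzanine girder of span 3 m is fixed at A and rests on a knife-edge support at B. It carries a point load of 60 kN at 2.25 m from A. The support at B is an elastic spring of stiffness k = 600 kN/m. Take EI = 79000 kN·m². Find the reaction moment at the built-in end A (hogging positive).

M_A = 127.7 kN·m

Remove the prop at B; the released (primary) structure is a cantilever built in at A.
Downward deflection at the released point B due to the loads:
  point load 60 at a = 2.25: Pa²(3L − a)/(6EI) = 341.7/EI
Tip deflection under a unit load at B: L³/(3EI) = 9/EI.
With EI = 79000 kN·m²: δ_0 = 0.004326 m and δ_{BB} = 0.000114 m/kN.
Compatibility — the spring shortens by R_B/k under the reaction it provides: δ_0 − R_B·δ_{BB} = R_B/k. With 1/k = 0.001667 m/kN, R_B = δ_0 / (δ_{BB} + 1/k) = 0.004326 / (0.000114 + 0.001667) = 2.429 kN.
Moment equilibrium about A: M_A = Σ(load moments about A) − R_B·L = 135 − 2.429×3 = 127.7 kN·m.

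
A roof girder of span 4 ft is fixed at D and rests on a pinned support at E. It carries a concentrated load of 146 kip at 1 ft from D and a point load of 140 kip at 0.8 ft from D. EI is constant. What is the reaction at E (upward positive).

R_E = 20.39 kip

Release the roller at E. Primary structure: cantilever fixed at D.
Deflection at E on the released cantilever, summing each load's contribution:
  point load 146 at a = 1: Pa²(3L − a)/(6EI) = 267.7/EI
  point load 140 at a = 0.8: Pa²(3L − a)/(6EI) = 167.3/EI
  δ_0 = 434.9/EI
Flexibility coefficient — unit upward force at E: δ_{EE} = L³/(3EI) = 21.33/EI.
The prop prevents deflection at E: R_E = δ_0/δ_{EE} = 434.9/21.33 = 20.39 kip.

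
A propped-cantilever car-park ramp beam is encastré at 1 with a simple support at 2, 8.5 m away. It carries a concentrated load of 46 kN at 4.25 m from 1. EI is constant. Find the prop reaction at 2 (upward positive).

Remove the prop at 2; the released (primary) structure is a cantilever built in at 1.
Primary-structure tip deflection at 2 by superposition:
  point load 46 at a = 4.25: Pa²(3L − a)/(6EI) = 2943/EI
Tip deflection under a unit load at 2: L³/(3EI) = 204.7/EI.
The prop prevents deflection at 2: R_2 = δ_0/δ_{22} = 2943/204.7 = 14.38 kN.

R_2 = 14.38 kN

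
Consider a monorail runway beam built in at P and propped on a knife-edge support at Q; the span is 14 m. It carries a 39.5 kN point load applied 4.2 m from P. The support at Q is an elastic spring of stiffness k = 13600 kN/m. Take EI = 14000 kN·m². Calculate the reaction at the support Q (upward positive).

Release the roller at Q. Primary structure: cantilever fixed at P.
Primary-structure tip deflection at Q by superposition:
  point load 39.5 at a = 4.2: Pa²(3L − a)/(6EI) = 4390/EI
Flexibility coefficient — unit upward force at Q: δ_{QQ} = L³/(3EI) = 914.7/EI.
With EI = 14000 kN·m²: δ_0 = 0.31355 m and δ_{QQ} = 0.065333 m/kN.
Compatibility — the spring shortens by R_Q/k under the reaction it provides: δ_0 − R_Q·δ_{QQ} = R_Q/k. With 1/k = 0.000074 m/kN, R_Q = δ_0 / (δ_{QQ} + 1/k) = 0.31355 / (0.065333 + 0.000074) = 4.794 kN.

R_Q = 4.794 kN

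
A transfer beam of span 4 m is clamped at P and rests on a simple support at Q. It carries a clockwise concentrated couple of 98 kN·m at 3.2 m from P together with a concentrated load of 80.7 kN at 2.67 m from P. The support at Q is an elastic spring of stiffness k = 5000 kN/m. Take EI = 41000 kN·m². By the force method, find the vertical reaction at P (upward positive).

R_P = 24.92 kN

Remove the prop at Q; the released (primary) structure is a cantilever built in at P.
Deflection at Q on the released cantilever, summing each load's contribution:
  clockwise couple 98 at a = 3.2: M₀a(2L − a)/(2EI) = 752.6/EI
  point load 80.7 at a = 2.67: Pa²(3L − a)/(6EI) = 894.6/EI
  δ_0 = 1647/EI
Flexibility coefficient — unit upward force at Q: δ_{QQ} = L³/(3EI) = 21.33/EI.
With EI = 41000 kN·m²: δ_0 = 0.040176 m and δ_{QQ} = 0.00052 m/kN.
Compatibility — the spring shortens by R_Q/k under the reaction it provides: δ_0 − R_Q·δ_{QQ} = R_Q/k. With 1/k = 0.0002 m/kN, R_Q = δ_0 / (δ_{QQ} + 1/k) = 0.040176 / (0.00052 + 0.0002) = 55.78 kN.
Vertical equilibrium: R_P = ΣP − R_Q = 80.7 − 55.78 = 24.92 kN.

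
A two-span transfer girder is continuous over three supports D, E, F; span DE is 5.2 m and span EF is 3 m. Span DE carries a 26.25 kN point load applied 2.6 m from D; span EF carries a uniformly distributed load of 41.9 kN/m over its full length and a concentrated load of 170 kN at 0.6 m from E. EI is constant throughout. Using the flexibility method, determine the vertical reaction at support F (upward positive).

Insert a hinge at E; M_E is the redundant, and each span becomes simply supported.
Rotations at E on the released spans (each span's end-slope, ×1/EI):
  span DE: point load 26.25 at a = 2.6: Pab(L + a)/(6LEI) = 44.36/EI
  span EF: UDL 41.9: wL³/(24EI) = 47.14/EI
  span EF: point load 170 at a = 0.6: Pab(L + b)/(6LEI) = 73.44/EI
  relative rotation θ_0 = (44.36 + 120.6)/EI = 164.9/EI
A unit hogging moment at E produces rotation L₁/(3EI) + L₂/(3EI) = 2.733/EI.
Slope continuity at E: θ_0 = M_E·2.733/EI, so M_E = 164.9/2.733 = 60.34 kN·m (hogging).
Span EF, ΣM about F: R_E^{EF}·3 = 596.5 + 60.34, so R_E^{EF} = 219 kN and R_F = 295.7 − 219 = 76.74 kN.

R_F = 76.74 kN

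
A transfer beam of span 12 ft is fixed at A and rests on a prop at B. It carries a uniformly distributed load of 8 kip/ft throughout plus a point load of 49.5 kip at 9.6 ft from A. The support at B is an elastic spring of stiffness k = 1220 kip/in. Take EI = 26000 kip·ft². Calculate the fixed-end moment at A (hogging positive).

M_A = 203.6 kip·ft

Choose R_B as the redundant. The primary structure is the cantilever fixed at A.
Deflection at B on the released cantilever, summing each load's contribution:
  UDL 8: wL⁴/(8EI) = 20736/EI
  point load 49.5 at a = 9.6: Pa²(3L − a)/(6EI) = 20072/EI
  δ_0 = 40808/EI
Flexibility coefficient — unit upward force at B: δ_{BB} = L³/(3EI) = 576/EI.
With EI = 26000 kip·ft²: δ_0 = 1.5696 ft and δ_{BB} = 0.022154 ft/kip.
Compatibility — the spring shortens by R_B/k under the reaction it provides: δ_0 − R_B·δ_{BB} = R_B/k. With 1/k = 1/(1220×12) ft/kip = 0.000068 ft/kip, R_B = δ_0 / (δ_{BB} + 1/k) = 1.5696 / (0.022154 + 0.000068) = 70.63 kip.
Moment equilibrium about A: M_A = Σ(load moments about A) − R_B·L = 1051 − 70.63×12 = 203.6 kip·ft.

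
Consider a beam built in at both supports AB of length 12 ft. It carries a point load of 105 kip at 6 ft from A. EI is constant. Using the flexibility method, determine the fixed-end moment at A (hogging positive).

M_A = 157.5 kip·ft

Take the two fixed-end moments M_A, M_B as redundants; the released structure is the simple span AB.
End rotations of the released simple span under the applied load (×1/EI):
  at A: point load 105 at a = 6: Pab(L + b)/(6LEI) = 945/EI
  at B: point load 105 at a = 6: Pab(L + a)/(6LEI) = 945/EI
  θ_A0 = 945/EI,  θ_B0 = 945/EI
Flexibility coefficients: a unit moment at one end gives L/(3EI) there and L/(6EI) at the far end, so f₁₁ = f₂₂ = 4/EI and f₁₂ = f₂₁ = 2/EI.
Compatibility — zero rotation at each built-in end:
  4 M_A + 2 M_B = 945
  2 M_A + 4 M_B = 945
Solving the pair gives M_A = 157.5 kip·ft and M_B = 157.5 kip·ft (hogging).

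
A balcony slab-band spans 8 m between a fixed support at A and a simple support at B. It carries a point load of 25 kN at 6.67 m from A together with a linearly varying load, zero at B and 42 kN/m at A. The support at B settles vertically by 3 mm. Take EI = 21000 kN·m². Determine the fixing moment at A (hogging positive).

Take the reaction at B as the redundant and release it; the primary structure is a cantilever fixed at A.
Primary-structure tip deflection at B by superposition:
  point load 25 at a = 6.67: Pa²(3L − a)/(6EI) = 3212/EI
  triangular load, peak 42 at the fixed end: w₀L⁴/(30EI) = 5734/EI
  δ_0 = 8947/EI
Tip deflection under a unit load at B: L³/(3EI) = 170.7/EI.
With EI = 21000 kN·m²: δ_0 = 0.42604 m and δ_{BB} = 0.008127 m/kN.
Compatibility — the beam at B must follow the support down by 0.003 m: δ_0 − R_B·δ_{BB} = 0.003, so R_B = (0.42604 − 0.003)/0.008127 = 52.05 kN.
Moment equilibrium about A: M_A = Σ(load moments about A) − R_B·L = 614.8 − 52.05×8 = 198.3 kN·m.

M_A = 198.3 kN·m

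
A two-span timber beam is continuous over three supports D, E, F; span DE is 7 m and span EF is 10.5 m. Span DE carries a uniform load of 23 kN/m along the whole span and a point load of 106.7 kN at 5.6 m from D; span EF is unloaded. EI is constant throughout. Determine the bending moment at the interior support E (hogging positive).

M_E = 99.37 kN·m

Release continuity at E by inserting a hinge; the redundant is the internal moment M_E. The primary structure is two simply-supported spans DE and EF.
Rotations at E on the released spans (each span's end-slope, ×1/EI):
  span DE: UDL 23: wL³/(24EI) = 328.7/EI
  span DE: point load 106.7 at a = 5.6: Pab(L + a)/(6LEI) = 251/EI
  relative rotation θ_0 = (579.7 + 0)/EI = 579.7/EI
A unit hogging moment at E produces rotation L₁/(3EI) + L₂/(3EI) = 5.833/EI.
Slope continuity at E: θ_0 = M_E·5.833/EI, so M_E = 579.7/5.833 = 99.37 kN·m (hogging).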